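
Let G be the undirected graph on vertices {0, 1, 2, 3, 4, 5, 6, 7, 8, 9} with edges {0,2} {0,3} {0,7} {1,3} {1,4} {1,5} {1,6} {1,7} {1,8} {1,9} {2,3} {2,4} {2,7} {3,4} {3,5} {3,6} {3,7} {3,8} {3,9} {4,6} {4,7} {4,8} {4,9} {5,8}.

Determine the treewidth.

3

A width-3 tree decomposition is:
Bags: B1 = {1, 3, 4, 7}  B2 = {1, 3, 4, 6}  B3 = {2, 3, 4, 7}  B4 = {0, 2, 3, 7}  B5 = {1, 3, 4, 8}  B6 = {1, 3, 5, 8}  B7 = {1, 3, 4, 9}
Tree: B1–B2, B1–B3, B3–B4, B2–B5, B5–B6, B2–B7
The largest bag has 4 vertices, giving width 3; this decomposition certifies tw(G) ≤ 3. For the lower bound, the 4 vertices {0, 2, 3, 7} are pairwise adjacent, and any tree decomposition puts a clique entirely inside one bag — forcing width ≥ 3. Therefore the treewidth is 3.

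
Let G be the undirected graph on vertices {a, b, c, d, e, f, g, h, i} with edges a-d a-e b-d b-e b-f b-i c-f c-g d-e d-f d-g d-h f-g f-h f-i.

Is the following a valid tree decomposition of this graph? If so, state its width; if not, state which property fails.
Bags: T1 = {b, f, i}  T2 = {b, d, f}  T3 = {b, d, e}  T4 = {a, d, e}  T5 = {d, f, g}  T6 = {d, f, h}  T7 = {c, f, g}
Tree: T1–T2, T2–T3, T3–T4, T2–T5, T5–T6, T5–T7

Checking the three conditions: (i) the bags cover all of {a, b, c, d, e, f, g, h, i}; (ii) for each edge, some bag contains both endpoints; (iii) the bags containing any fixed vertex form a subtree. All hold, so the decomposition is valid with width 3 − 1 = 2.

Yes; width 2.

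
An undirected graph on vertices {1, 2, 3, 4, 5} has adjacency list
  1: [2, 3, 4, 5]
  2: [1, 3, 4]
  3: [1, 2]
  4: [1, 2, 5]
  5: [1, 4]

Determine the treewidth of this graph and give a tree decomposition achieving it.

Treewidth 2.
One optimal decomposition is:
Bags: B1 = {1, 4, 5}  B2 = {1, 2, 4}  B3 = {1, 2, 3}
Tree: B1–B2, B2–B3

Every bag has size at most 3, so the width is 3 − 1 = 2 and tw(G) ≤ 2. Conversely, {1, 2, 3} is a clique of size 3, and the vertices of any clique must share a bag in every tree decomposition; so some bag has ≥ 3 vertices and tw(G) ≥ 2. Therefore the treewidth is 2.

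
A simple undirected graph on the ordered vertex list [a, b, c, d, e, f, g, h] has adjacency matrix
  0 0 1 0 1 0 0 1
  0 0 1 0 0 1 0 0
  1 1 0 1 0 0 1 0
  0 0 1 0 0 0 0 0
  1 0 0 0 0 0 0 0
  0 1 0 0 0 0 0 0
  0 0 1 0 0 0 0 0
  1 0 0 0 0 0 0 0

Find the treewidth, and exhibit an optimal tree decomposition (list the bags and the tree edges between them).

Every bag has size at most 2, so the width is 2 − 1 = 1 and tw(G) ≤ 1. Any graph with an edge has treewidth ≥ 1, and G has the edge c–a. Combining the bounds, tw(G) = 1.

Treewidth 1.
One such decomposition:
Bags: B1 = {a, c}  B2 = {c, g}  B3 = {b, c}  B4 = {a, e}  B5 = {b, f}  B6 = {a, h}  B7 = {c, d}
Tree: B1–B2, B2–B3, B1–B4, B3–B5, B1–B6, B2–B7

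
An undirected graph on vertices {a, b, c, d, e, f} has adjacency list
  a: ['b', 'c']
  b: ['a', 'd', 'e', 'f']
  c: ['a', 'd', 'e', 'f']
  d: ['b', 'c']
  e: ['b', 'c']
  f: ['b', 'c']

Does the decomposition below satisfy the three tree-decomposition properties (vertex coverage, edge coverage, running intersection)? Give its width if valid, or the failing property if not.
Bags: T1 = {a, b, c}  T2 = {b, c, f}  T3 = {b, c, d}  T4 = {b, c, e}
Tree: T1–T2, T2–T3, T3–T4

Checking the three conditions: (i) the bags cover all of {a, b, c, d, e, f}; (ii) for each edge, some bag contains both endpoints; (iii) the bags containing any fixed vertex form a subtree. All hold, so the decomposition is valid with width 3 − 1 = 2.

Yes; width 2.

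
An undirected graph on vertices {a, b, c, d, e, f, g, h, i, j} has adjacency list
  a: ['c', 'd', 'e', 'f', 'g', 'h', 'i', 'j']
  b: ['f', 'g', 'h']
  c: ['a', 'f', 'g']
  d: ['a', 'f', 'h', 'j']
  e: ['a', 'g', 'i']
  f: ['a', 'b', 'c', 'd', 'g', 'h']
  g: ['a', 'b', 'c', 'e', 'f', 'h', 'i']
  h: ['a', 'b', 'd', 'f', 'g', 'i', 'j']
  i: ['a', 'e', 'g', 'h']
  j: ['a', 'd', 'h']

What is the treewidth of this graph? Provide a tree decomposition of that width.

Treewidth 3.
One optimal decomposition is:
Bags: B1 = {a, f, g, h}  B2 = {a, d, f, h}  B3 = {a, g, h, i}  B4 = {a, c, f, g}  B5 = {b, f, g, h}  B6 = {a, d, h, j}  B7 = {a, e, g, i}
Tree: B1–B2, B1–B3, B1–B4, B1–B5, B2–B6, B3–B7

Each bag holds 4 vertices, so the decomposition has width 3, which upper-bounds the treewidth. On the other hand G contains the 4-clique {a, d, h, j}. A clique must lie in a single bag of any decomposition, so no decomposition can have width below 3. Combining the bounds, tw(G) = 3.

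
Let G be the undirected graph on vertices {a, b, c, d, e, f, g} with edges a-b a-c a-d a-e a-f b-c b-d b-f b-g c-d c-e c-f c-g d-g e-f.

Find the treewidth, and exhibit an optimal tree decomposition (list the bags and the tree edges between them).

Treewidth 3.
Bags: B1 = {a, b, c, f}  B2 = {a, b, c, d}  B3 = {a, c, e, f}  B4 = {b, c, d, g}
Tree: B1–B2, B1–B3, B2–B4

The largest bag has 4 vertices, giving width 3; this decomposition certifies tw(G) ≤ 3. On the other hand G contains the 4-clique {a, c, e, f}. A clique must lie in a single bag of any decomposition, so no decomposition can have width below 3. Hence tw(G) = 3 exactly.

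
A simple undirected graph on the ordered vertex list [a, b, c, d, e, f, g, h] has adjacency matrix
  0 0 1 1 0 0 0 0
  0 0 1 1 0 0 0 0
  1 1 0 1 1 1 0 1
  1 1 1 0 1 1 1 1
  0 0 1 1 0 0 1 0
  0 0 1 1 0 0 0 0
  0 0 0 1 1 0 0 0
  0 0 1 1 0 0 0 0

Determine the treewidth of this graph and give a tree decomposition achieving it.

Each bag holds 3 vertices, so the decomposition has width 2, which upper-bounds the treewidth. On the other hand G contains the 3-clique {d, e, g}. A clique must lie in a single bag of any decomposition, so no decomposition can have width below 2. Combining the bounds, tw(G) = 2.

Treewidth 2.
One optimal decomposition is:
Bags: B1 = {c, d, h}  B2 = {a, c, d}  B3 = {c, d, f}  B4 = {b, c, d}  B5 = {c, d, e}  B6 = {d, e, g}
Tree: B1–B2, B2–B3, B2–B4, B3–B5, B5–B6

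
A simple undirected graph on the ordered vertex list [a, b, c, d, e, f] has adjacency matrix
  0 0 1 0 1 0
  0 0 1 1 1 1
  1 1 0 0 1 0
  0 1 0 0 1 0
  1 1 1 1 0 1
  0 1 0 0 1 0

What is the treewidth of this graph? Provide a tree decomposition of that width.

Each bag holds 3 vertices, so the decomposition has width 2, which upper-bounds the treewidth. For the lower bound, the 3 vertices {a, c, e} are pairwise adjacent, and any tree decomposition puts a clique entirely inside one bag — forcing width ≥ 2. Combining the bounds, tw(G) = 2.

Treewidth 2.
One such decomposition:
Bags: B1 = {b, d, e}  B2 = {b, c, e}  B3 = {b, e, f}  B4 = {a, c, e}
Tree: B1–B2, B2–B3, B2–B4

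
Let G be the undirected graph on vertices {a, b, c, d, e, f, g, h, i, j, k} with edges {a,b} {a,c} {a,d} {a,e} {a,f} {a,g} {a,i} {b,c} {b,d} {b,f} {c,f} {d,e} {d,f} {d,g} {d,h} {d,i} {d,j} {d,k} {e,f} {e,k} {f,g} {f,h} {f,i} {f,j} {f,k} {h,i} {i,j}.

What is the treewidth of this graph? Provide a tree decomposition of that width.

Treewidth 3.
One optimal decomposition is:
Bags: B1 = {a, d, e, f}  B2 = {a, d, f, i}  B3 = {a, b, d, f}  B4 = {d, f, h, i}  B5 = {d, e, f, k}  B6 = {d, f, i, j}  B7 = {a, d, f, g}  B8 = {a, b, c, f}
Tree: B1–B2, B2–B3, B2–B4, B1–B5, B4–B6, B1–B7, B3–B8

The largest bag has 4 vertices, giving width 3; this decomposition certifies tw(G) ≤ 3. Conversely, {d, f, i, j} is a clique of size 4, and the vertices of any clique must share a bag in every tree decomposition; so some bag has ≥ 4 vertices and tw(G) ≥ 3. Hence tw(G) = 3 exactly.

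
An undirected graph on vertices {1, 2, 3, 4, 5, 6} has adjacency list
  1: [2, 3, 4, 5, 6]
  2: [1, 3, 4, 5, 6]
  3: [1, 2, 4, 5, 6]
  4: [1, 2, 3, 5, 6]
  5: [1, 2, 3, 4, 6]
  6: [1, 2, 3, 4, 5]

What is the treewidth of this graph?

A width-5 tree decomposition is:
Bags: B1 = {1, 2, 3, 4, 5, 6}
Tree: (single bag)
With just one bag of size 6, the width is 6 − 1 = 5, so tw(G) ≤ 5. On the other hand G contains the 6-clique {1, 2, 3, 4, 5, 6}. A clique must lie in a single bag of any decomposition, so no decomposition can have width below 5. Hence tw(G) = 5 exactly.

5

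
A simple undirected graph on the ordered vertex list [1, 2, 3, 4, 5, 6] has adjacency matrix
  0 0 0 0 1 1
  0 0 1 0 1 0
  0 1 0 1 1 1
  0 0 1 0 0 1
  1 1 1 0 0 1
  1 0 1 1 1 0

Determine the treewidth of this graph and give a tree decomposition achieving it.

Every bag has size at most 3, so the width is 3 − 1 = 2 and tw(G) ≤ 2. Conversely, {1, 5, 6} is a clique of size 3, and the vertices of any clique must share a bag in every tree decomposition; so some bag has ≥ 3 vertices and tw(G) ≥ 2. Therefore the treewidth is 2.

Treewidth 2.
One optimal decomposition is:
Bags: B1 = {2, 3, 5}  B2 = {3, 5, 6}  B3 = {3, 4, 6}  B4 = {1, 5, 6}
Tree: B1–B2, B2–B3, B2–B4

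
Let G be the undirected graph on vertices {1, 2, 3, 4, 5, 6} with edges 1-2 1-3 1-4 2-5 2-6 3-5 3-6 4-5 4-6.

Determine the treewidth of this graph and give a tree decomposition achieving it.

Every bag has size at most 4, so the width is 4 − 1 = 3 and tw(G) ≤ 3. For the lower bound: the 4 vertex sets {3,6}, {4,5}, {1}, {2} are disjoint, each induces a connected subgraph, and every pair is joined by at least one edge of G. Contracting each set to a single vertex therefore yields K_{4} as a minor, and since treewidth is minor-monotone, tw(G) ≥ tw(K_{4}) = 3. Combining the bounds, tw(G) = 3.

Treewidth 3.
One optimal decomposition is:
Bags: B1 = {1, 3, 5, 6}  B2 = {1, 4, 5, 6}  B3 = {1, 2, 5, 6}
Tree: B1–B2, B2–B3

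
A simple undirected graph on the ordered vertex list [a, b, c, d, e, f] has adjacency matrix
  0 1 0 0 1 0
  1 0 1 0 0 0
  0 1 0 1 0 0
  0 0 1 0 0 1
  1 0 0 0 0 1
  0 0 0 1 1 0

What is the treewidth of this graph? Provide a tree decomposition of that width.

Every bag has size at most 3, so the width is 3 − 1 = 2 and tw(G) ≤ 2. For the lower bound, G contains the cycle f–d–c–b–a–e–f, so G is not a forest; only forests have treewidth ≤ 1, hence tw(G) ≥ 2. Hence tw(G) = 2 exactly.

Treewidth 2.
One such decomposition:
Bags: B1 = {c, d, f}  B2 = {b, c, f}  B3 = {a, b, f}  B4 = {a, e, f}
Tree: B1–B2, B2–B3, B3–B4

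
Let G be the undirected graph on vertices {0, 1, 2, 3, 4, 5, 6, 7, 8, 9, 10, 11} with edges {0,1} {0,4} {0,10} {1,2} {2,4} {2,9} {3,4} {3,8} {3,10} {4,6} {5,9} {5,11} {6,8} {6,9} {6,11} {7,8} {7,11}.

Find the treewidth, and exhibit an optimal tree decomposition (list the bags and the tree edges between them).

Treewidth 3.
Bags: B1 = {0, 1, 2, 10}  B2 = {0, 2, 4, 10}  B3 = {2, 3, 4, 10}  B4 = {2, 3, 4, 9}  B5 = {3, 4, 6, 9}  B6 = {3, 6, 8, 9}  B7 = {5, 6, 8, 9}  B8 = {5, 6, 8, 11}  B9 = {5, 7, 8, 11}
Tree: B1–B2, B2–B3, B3–B4, B4–B5, B5–B6, B6–B7, B7–B8, B8–B9

Each bag holds 4 vertices, so the decomposition has width 3, which upper-bounds the treewidth. For the lower bound: the 4 vertex sets {0,1,10}, {2}, {4}, {3,6,8,9} are disjoint, each induces a connected subgraph, and every pair is joined by at least one edge of G. Contracting each set to a single vertex therefore yields K_{4} as a minor, and since treewidth is minor-monotone, tw(G) ≥ tw(K_{4}) = 3. Combining the bounds, tw(G) = 3.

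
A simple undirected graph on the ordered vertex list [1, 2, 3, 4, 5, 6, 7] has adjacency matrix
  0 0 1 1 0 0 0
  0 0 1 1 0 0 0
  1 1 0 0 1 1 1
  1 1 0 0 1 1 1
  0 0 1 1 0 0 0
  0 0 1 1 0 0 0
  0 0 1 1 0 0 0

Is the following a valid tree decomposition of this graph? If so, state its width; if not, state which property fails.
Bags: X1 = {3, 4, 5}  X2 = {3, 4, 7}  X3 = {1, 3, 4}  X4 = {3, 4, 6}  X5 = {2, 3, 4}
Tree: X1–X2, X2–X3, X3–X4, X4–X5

Every vertex of G appears in some bag (union = {1, 2, 3, 4, 5, 6, 7}); every edge is covered by a bag; and for each vertex v the set of bags containing v is connected in the bag tree. The decomposition is therefore valid. The largest bag has 3 vertices, so the width is 2.

Yes; width 2.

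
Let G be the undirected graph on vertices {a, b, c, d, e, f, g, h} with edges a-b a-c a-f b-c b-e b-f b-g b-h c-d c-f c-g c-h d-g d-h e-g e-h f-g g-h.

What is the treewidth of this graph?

A width-3 tree decomposition is:
Bags: B1 = {b, c, f, g}  B2 = {b, c, g, h}  B3 = {c, d, g, h}  B4 = {a, b, c, f}  B5 = {b, e, g, h}
Tree: B1–B2, B2–B3, B1–B4, B2–B5
Every bag has size at most 4, so the width is 4 − 1 = 3 and tw(G) ≤ 3. For the lower bound, the 4 vertices {b, e, g, h} are pairwise adjacent, and any tree decomposition puts a clique entirely inside one bag — forcing width ≥ 3. Hence tw(G) = 3 exactly.

3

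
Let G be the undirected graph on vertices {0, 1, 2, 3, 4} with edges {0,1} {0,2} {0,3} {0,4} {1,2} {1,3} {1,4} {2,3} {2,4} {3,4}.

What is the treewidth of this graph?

4

A width-4 tree decomposition is:
Bags: B1 = {0, 1, 2, 3, 4}
Tree: (single bag)
A single bag containing all 5 vertices is trivially a valid decomposition of width 4. Conversely, {0, 1, 2, 3, 4} is a clique of size 5, and the vertices of any clique must share a bag in every tree decomposition; so some bag has ≥ 5 vertices and tw(G) ≥ 4. The upper and lower bounds meet at 4, so that is the treewidth.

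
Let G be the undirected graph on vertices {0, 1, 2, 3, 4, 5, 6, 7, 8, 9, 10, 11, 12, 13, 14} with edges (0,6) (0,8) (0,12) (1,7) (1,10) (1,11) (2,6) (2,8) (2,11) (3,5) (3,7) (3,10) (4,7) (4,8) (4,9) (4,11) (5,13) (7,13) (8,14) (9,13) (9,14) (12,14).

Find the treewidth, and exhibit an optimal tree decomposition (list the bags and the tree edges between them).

The largest bag has 4 vertices, giving width 3; this decomposition certifies tw(G) ≤ 3. For the lower bound: the 4 vertex sets {3,5,10}, {13}, {7}, {1,4,9,11} are disjoint, each induces a connected subgraph, and every pair is joined by at least one edge of G. Contracting each set to a single vertex therefore yields K_{4} as a minor, and since treewidth is minor-monotone, tw(G) ≥ tw(K_{4}) = 3. Hence tw(G) = 3 exactly.

Treewidth 3.
One such decomposition:
Bags: B1 = {3, 5, 10, 13}  B2 = {3, 7, 10, 13}  B3 = {1, 7, 10, 13}  B4 = {1, 7, 9, 13}  B5 = {1, 4, 7, 9}  B6 = {1, 4, 9, 11}  B7 = {4, 9, 11, 14}  B8 = {4, 8, 11, 14}  B9 = {2, 8, 11, 14}  B10 = {2, 8, 12, 14}  B11 = {0, 2, 8, 12}  B12 = {0, 2, 6, 12}
Tree: B1–B2, B2–B3, B3–B4, B4–B5, B5–B6, B6–B7, B7–B8, B8–B9, B9–B10, B10–B11, B11–B12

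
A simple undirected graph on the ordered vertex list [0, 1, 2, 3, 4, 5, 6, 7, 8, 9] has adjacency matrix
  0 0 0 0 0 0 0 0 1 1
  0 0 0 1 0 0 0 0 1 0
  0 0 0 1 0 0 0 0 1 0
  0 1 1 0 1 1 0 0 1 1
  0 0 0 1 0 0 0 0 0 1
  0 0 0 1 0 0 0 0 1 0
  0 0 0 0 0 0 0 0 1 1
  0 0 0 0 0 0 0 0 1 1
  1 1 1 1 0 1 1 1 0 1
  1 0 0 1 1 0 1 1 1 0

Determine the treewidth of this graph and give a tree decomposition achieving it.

Treewidth 2.
One such decomposition:
Bags: B1 = {3, 8, 9}  B2 = {2, 3, 8}  B3 = {3, 5, 8}  B4 = {1, 3, 8}  B5 = {0, 8, 9}  B6 = {7, 8, 9}  B7 = {3, 4, 9}  B8 = {6, 8, 9}
Tree: B1–B2, B1–B3, B2–B4, B1–B5, B1–B6, B1–B7, B1–B8

Each bag holds 3 vertices, so the decomposition has width 2, which upper-bounds the treewidth. For the lower bound, the 3 vertices {0, 8, 9} are pairwise adjacent, and any tree decomposition puts a clique entirely inside one bag — forcing width ≥ 2. Hence tw(G) = 2 exactly.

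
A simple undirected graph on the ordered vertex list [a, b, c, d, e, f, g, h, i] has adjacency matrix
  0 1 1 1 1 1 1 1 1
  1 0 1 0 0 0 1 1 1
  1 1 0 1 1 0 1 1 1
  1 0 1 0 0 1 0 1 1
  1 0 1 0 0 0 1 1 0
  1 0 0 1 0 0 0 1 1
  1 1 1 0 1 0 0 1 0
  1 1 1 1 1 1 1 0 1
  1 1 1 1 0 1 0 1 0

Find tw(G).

A width-4 tree decomposition is:
Bags: B1 = {a, b, c, h, i}  B2 = {a, c, d, h, i}  B3 = {a, d, f, h, i}  B4 = {a, b, c, g, h}  B5 = {a, c, e, g, h}
Tree: B1–B2, B2–B3, B1–B4, B4–B5
Each bag holds 5 vertices, so the decomposition has width 4, which upper-bounds the treewidth. For the lower bound, the 5 vertices {a, c, d, h, i} are pairwise adjacent, and any tree decomposition puts a clique entirely inside one bag — forcing width ≥ 4. Combining the bounds, tw(G) = 4.

4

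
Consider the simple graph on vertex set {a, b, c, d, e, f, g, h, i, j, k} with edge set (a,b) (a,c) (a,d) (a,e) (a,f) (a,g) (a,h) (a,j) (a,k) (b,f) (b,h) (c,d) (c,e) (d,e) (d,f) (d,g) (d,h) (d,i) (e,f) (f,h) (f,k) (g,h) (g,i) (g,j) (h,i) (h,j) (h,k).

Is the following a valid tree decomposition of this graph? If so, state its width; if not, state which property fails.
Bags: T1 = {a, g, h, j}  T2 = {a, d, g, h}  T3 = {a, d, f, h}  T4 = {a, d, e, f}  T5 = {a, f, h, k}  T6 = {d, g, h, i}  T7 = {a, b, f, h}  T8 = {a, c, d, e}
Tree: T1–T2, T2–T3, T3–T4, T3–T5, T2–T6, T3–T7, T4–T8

Yes; width 3.

Vertex coverage: the bags together contain {a, b, c, d, e, f, g, h, i, j, k}, the full vertex set. Edge coverage: each edge of G has both endpoints in at least one bag. Running intersection: for every vertex, the bags containing it form a connected subtree. All three properties hold, so this is a valid tree decomposition of width max|bag| − 1 = 3, and hence tw(G) ≤ 3.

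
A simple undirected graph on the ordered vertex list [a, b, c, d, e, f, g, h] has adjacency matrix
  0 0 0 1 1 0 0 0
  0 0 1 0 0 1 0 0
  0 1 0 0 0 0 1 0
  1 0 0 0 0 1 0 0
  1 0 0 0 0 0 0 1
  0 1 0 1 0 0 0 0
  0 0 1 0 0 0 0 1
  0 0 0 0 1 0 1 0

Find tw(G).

2

A width-2 tree decomposition is:
Bags: B1 = {b, c, f}  B2 = {c, d, f}  B3 = {a, c, d}  B4 = {a, c, e}  B5 = {c, e, h}  B6 = {c, g, h}
Tree: B1–B2, B2–B3, B3–B4, B4–B5, B5–B6
Each bag holds 3 vertices, so the decomposition has width 2, which upper-bounds the treewidth. The edges c–b–f–d–a–e–h–g–c form a cycle, so G is not a tree and its treewidth is at least 2. Hence tw(G) = 2 exactly.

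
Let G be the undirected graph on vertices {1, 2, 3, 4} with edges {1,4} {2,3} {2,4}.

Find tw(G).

A width-1 tree decomposition is:
Bags: B1 = {2, 3}  B2 = {2, 4}  B3 = {1, 4}
Tree: B1–B2, B2–B3
Each bag holds 2 vertices, so the decomposition has width 1, which upper-bounds the treewidth. Any graph with an edge has treewidth ≥ 1, and G has the edge 3–2. Combining the bounds, tw(G) = 1.

1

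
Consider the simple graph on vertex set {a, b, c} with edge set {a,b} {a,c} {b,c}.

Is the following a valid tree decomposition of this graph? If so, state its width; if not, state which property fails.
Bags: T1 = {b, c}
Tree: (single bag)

A tree decomposition must satisfy three properties: every vertex lies in some bag; for every edge, both endpoints lie together in some bag; and for every vertex, the bags containing it form a connected subtree. Here vertex a appears in no bag, so the decomposition is invalid.

No — vertex a appears in no bag.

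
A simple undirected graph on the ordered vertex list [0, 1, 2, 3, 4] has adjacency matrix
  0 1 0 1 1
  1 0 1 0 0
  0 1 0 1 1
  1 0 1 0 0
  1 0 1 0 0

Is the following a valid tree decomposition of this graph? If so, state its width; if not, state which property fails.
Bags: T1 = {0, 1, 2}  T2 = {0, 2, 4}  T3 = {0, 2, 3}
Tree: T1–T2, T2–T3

Vertex coverage: the bags together contain {0, 1, 2, 3, 4}, the full vertex set. Edge coverage: each edge of G has both endpoints in at least one bag. Running intersection: for every vertex, the bags containing it form a connected subtree. All three properties hold, so this is a valid tree decomposition of width max|bag| − 1 = 2, and hence tw(G) ≤ 2.

Yes; width 2.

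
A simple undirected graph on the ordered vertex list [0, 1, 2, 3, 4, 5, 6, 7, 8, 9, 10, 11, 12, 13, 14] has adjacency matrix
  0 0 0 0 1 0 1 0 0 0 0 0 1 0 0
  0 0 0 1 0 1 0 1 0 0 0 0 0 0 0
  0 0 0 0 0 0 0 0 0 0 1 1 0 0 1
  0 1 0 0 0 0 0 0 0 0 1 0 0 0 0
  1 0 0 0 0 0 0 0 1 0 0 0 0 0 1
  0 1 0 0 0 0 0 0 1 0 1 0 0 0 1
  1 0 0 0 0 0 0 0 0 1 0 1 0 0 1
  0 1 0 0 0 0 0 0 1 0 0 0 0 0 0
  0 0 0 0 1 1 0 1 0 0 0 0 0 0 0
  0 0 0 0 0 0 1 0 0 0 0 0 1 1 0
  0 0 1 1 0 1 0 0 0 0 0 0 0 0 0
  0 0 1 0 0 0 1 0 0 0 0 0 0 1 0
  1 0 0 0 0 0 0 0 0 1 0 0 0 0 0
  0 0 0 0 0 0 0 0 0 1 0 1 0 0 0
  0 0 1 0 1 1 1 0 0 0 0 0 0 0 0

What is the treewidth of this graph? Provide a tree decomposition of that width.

Treewidth 3.
One optimal decomposition is:
Bags: B1 = {0, 9, 12, 13}  B2 = {0, 6, 9, 13}  B3 = {0, 6, 11, 13}  B4 = {0, 4, 6, 11}  B5 = {4, 6, 11, 14}  B6 = {2, 4, 11, 14}  B7 = {2, 4, 8, 14}  B8 = {2, 5, 8, 14}  B9 = {2, 5, 8, 10}  B10 = {5, 7, 8, 10}  B11 = {1, 5, 7, 10}  B12 = {1, 3, 7, 10}
Tree: B1–B2, B2–B3, B3–B4, B4–B5, B5–B6, B6–B7, B7–B8, B8–B9, B9–B10, B10–B11, B11–B12

The largest bag has 4 vertices, giving width 3; this decomposition certifies tw(G) ≤ 3. For the lower bound: the 4 vertex sets {9,12,13}, {0}, {6}, {2,4,11,14} are disjoint, each induces a connected subgraph, and every pair is joined by at least one edge of G. Contracting each set to a single vertex therefore yields K_{4} as a minor, and since treewidth is minor-monotone, tw(G) ≥ tw(K_{4}) = 3. The upper and lower bounds meet at 3, so that is the treewidth.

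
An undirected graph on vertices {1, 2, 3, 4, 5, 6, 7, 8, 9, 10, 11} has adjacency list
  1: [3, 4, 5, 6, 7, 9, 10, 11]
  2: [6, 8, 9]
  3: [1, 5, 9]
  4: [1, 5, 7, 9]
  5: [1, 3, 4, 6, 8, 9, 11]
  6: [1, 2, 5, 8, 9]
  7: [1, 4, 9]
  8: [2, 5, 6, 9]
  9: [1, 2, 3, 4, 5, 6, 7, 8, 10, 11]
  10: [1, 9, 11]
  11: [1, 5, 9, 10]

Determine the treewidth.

A width-3 tree decomposition is:
Bags: B1 = {1, 5, 6, 9}  B2 = {5, 6, 8, 9}  B3 = {2, 6, 8, 9}  B4 = {1, 4, 5, 9}  B5 = {1, 5, 9, 11}  B6 = {1, 9, 10, 11}  B7 = {1, 3, 5, 9}  B8 = {1, 4, 7, 9}
Tree: B1–B2, B2–B3, B1–B4, B4–B5, B5–B6, B4–B7, B4–B8
The largest bag has 4 vertices, giving width 3; this decomposition certifies tw(G) ≤ 3. On the other hand G contains the 4-clique {2, 6, 8, 9}. A clique must lie in a single bag of any decomposition, so no decomposition can have width below 3. Combining the bounds, tw(G) = 3.

3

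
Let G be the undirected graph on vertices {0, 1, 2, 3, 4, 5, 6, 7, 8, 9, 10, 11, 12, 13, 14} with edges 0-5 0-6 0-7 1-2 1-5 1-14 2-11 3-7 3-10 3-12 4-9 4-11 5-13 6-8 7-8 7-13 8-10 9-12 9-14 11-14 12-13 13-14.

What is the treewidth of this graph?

A width-3 tree decomposition is:
Bags: B1 = {3, 6, 8, 10}  B2 = {3, 6, 7, 8}  B3 = {0, 3, 6, 7}  B4 = {0, 3, 7, 12}  B5 = {0, 7, 12, 13}  B6 = {0, 5, 12, 13}  B7 = {5, 9, 12, 13}  B8 = {5, 9, 13, 14}  B9 = {1, 5, 9, 14}  B10 = {1, 4, 9, 14}  B11 = {1, 4, 11, 14}  B12 = {1, 2, 4, 11}
Tree: B1–B2, B2–B3, B3–B4, B4–B5, B5–B6, B6–B7, B7–B8, B8–B9, B9–B10, B10–B11, B11–B12
Each bag holds 4 vertices, so the decomposition has width 3, which upper-bounds the treewidth. For the lower bound: the 4 vertex sets {6,8,10}, {3}, {7}, {0,5,12,13} are disjoint, each induces a connected subgraph, and every pair is joined by at least one edge of G. Contracting each set to a single vertex therefore yields K_{4} as a minor, and since treewidth is minor-monotone, tw(G) ≥ tw(K_{4}) = 3. The upper and lower bounds meet at 3, so that is the treewidth.

3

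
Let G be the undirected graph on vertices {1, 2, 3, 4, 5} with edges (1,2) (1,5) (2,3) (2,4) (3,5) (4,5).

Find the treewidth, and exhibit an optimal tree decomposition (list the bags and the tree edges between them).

Treewidth 2.
One optimal decomposition is:
Bags: B1 = {2, 4, 5}  B2 = {2, 3, 5}  B3 = {1, 2, 5}
Tree: B1–B2, B2–B3

The largest bag has 3 vertices, giving width 2; this decomposition certifies tw(G) ≤ 2. Since 4–2–3–5–4 is a cycle in G, G is not acyclic. Forests are exactly the graphs of treewidth ≤ 1, so tw(G) ≥ 2. Combining the bounds, tw(G) = 2.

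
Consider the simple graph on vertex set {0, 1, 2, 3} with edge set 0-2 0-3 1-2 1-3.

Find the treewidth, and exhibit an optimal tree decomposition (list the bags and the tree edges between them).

Treewidth 2.
One optimal decomposition is:
Bags: B1 = {0, 1, 2}  B2 = {0, 1, 3}
Tree: B1–B2

Each bag holds 3 vertices, so the decomposition has width 2, which upper-bounds the treewidth. Since 0–2–1–3–0 is a cycle in G, G is not acyclic. Forests are exactly the graphs of treewidth ≤ 1, so tw(G) ≥ 2. Hence tw(G) = 2 exactly.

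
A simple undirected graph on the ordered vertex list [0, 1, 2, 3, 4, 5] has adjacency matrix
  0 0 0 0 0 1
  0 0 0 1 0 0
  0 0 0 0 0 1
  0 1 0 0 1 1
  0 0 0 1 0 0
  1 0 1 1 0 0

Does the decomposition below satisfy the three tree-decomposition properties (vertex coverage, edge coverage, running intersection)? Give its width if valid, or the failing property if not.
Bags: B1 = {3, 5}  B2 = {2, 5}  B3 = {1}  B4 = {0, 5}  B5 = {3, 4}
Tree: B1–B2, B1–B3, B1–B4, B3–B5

No — edge (3,1) lies in no bag.

A tree decomposition must satisfy three properties: every vertex lies in some bag; for every edge, both endpoints lie together in some bag; and for every vertex, the bags containing it form a connected subtree. Here edge (3,1) lies in no bag, so the decomposition is invalid.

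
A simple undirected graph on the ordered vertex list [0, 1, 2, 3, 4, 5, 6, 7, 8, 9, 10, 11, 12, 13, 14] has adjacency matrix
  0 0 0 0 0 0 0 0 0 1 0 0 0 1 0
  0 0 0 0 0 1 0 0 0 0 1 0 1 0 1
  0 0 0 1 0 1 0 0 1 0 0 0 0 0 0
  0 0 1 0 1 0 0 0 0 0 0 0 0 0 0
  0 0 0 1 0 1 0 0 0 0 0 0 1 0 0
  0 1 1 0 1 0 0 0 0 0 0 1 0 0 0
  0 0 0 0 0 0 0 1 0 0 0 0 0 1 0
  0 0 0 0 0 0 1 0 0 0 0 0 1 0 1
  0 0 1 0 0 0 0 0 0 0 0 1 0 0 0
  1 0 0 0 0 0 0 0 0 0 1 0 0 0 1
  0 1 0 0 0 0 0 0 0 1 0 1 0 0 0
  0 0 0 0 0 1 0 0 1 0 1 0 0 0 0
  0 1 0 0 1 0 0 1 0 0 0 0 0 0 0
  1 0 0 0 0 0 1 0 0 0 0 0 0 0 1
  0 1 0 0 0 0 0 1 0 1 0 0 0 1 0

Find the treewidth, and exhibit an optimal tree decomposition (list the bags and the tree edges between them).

The largest bag has 4 vertices, giving width 3; this decomposition certifies tw(G) ≤ 3. For the lower bound: the 4 vertex sets {2,3,8}, {11}, {5}, {1,4,10,12} are disjoint, each induces a connected subgraph, and every pair is joined by at least one edge of G. Contracting each set to a single vertex therefore yields K_{4} as a minor, and since treewidth is minor-monotone, tw(G) ≥ tw(K_{4}) = 3. Hence tw(G) = 3 exactly.

Treewidth 3.
Bags: B1 = {2, 3, 8, 11}  B2 = {2, 3, 5, 11}  B3 = {3, 4, 5, 11}  B4 = {4, 5, 10, 11}  B5 = {1, 4, 5, 10}  B6 = {1, 4, 10, 12}  B7 = {1, 9, 10, 12}  B8 = {1, 9, 12, 14}  B9 = {7, 9, 12, 14}  B10 = {0, 7, 9, 14}  B11 = {0, 7, 13, 14}  B12 = {0, 6, 7, 13}
Tree: B1–B2, B2–B3, B3–B4, B4–B5, B5–B6, B6–B7, B7–B8, B8–B9, B9–B10, B10–B11, B11–B12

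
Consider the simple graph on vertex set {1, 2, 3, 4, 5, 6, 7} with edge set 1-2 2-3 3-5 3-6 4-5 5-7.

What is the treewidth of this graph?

A width-1 tree decomposition is:
Bags: B1 = {3, 5}  B2 = {3, 6}  B3 = {5, 7}  B4 = {4, 5}  B5 = {2, 3}  B6 = {1, 2}
Tree: B1–B2, B1–B3, B3–B4, B1–B5, B5–B6
Each bag holds 2 vertices, so the decomposition has width 1, which upper-bounds the treewidth. G has an edge, so its treewidth is at least 1. Therefore the treewidth is 1.

1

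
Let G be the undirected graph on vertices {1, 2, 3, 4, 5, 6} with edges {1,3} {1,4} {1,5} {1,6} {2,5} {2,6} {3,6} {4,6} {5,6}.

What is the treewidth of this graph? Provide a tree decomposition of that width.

The largest bag has 3 vertices, giving width 2; this decomposition certifies tw(G) ≤ 2. On the other hand G contains the 3-clique {1, 3, 6}. A clique must lie in a single bag of any decomposition, so no decomposition can have width below 2. Therefore the treewidth is 2.

Treewidth 2.
One such decomposition:
Bags: B1 = {1, 4, 6}  B2 = {1, 5, 6}  B3 = {2, 5, 6}  B4 = {1, 3, 6}
Tree: B1–B2, B2–B3, B2–B4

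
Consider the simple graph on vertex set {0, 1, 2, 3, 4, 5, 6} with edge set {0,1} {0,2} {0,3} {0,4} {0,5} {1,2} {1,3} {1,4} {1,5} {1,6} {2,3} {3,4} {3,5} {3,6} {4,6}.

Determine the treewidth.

A width-3 tree decomposition is:
Bags: B1 = {0, 1, 3, 4}  B2 = {0, 1, 2, 3}  B3 = {0, 1, 3, 5}  B4 = {1, 3, 4, 6}
Tree: B1–B2, B1–B3, B1–B4
Every bag has size at most 4, so the width is 4 − 1 = 3 and tw(G) ≤ 3. For the lower bound, the 4 vertices {0, 1, 2, 3} are pairwise adjacent, and any tree decomposition puts a clique entirely inside one bag — forcing width ≥ 3. Combining the bounds, tw(G) = 3.

3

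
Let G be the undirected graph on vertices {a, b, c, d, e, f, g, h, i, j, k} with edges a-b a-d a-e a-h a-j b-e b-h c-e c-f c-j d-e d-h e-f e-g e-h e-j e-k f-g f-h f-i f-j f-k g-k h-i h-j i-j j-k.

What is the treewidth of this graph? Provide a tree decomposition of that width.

Treewidth 3.
One optimal decomposition is:
Bags: B1 = {e, f, h, j}  B2 = {f, h, i, j}  B3 = {e, f, j, k}  B4 = {a, e, h, j}  B5 = {a, b, e, h}  B6 = {a, d, e, h}  B7 = {e, f, g, k}  B8 = {c, e, f, j}
Tree: B1–B2, B1–B3, B1–B4, B4–B5, B4–B6, B3–B7, B1–B8

The largest bag has 4 vertices, giving width 3; this decomposition certifies tw(G) ≤ 3. On the other hand G contains the 4-clique {a, d, e, h}. A clique must lie in a single bag of any decomposition, so no decomposition can have width below 3. The upper and lower bounds meet at 3, so that is the treewidth.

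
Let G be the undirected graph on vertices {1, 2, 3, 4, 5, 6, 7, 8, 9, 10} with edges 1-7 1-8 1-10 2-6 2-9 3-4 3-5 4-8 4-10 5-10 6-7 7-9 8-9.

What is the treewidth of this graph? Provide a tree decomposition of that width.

Every bag has size at most 3, so the width is 3 − 1 = 2 and tw(G) ≤ 2. The edges 2–6–7–9–2 form a cycle, so G is not a tree and its treewidth is at least 2. Hence tw(G) = 2 exactly.

Treewidth 2.
One such decomposition:
Bags: B1 = {2, 6, 9}  B2 = {6, 7, 9}  B3 = {7, 8, 9}  B4 = {1, 7, 8}  B5 = {1, 4, 8}  B6 = {1, 4, 10}  B7 = {3, 4, 10}  B8 = {3, 5, 10}
Tree: B1–B2, B2–B3, B3–B4, B4–B5, B5–B6, B6–B7, B7–B8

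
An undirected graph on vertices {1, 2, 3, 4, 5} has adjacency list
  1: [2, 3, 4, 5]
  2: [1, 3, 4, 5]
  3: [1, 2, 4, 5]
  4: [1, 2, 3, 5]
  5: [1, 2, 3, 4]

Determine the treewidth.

A width-4 tree decomposition is:
Bags: B1 = {1, 2, 3, 4, 5}
Tree: (single bag)
With just one bag of size 5, the width is 5 − 1 = 4, so tw(G) ≤ 4. For the lower bound, the 5 vertices {1, 2, 3, 4, 5} are pairwise adjacent, and any tree decomposition puts a clique entirely inside one bag — forcing width ≥ 4. The upper and lower bounds meet at 4, so that is the treewidth.

4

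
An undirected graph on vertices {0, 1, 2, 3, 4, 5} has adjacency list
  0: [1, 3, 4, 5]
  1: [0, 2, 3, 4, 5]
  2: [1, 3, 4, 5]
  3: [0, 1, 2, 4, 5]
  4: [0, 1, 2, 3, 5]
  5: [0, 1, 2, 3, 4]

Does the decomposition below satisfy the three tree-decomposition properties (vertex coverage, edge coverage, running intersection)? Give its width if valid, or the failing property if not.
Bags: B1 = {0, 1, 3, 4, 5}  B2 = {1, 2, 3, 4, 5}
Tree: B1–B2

Vertex coverage: the bags together contain {0, 1, 2, 3, 4, 5}, the full vertex set. Edge coverage: each edge of G has both endpoints in at least one bag. Running intersection: for every vertex, the bags containing it form a connected subtree. All three properties hold, so this is a valid tree decomposition of width max|bag| − 1 = 4, and hence tw(G) ≤ 4.

Yes; width 4.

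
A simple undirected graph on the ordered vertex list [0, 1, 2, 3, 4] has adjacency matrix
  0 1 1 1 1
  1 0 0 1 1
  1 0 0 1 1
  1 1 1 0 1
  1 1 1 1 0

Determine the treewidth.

A width-3 tree decomposition is:
Bags: B1 = {0, 2, 3, 4}  B2 = {0, 1, 3, 4}
Tree: B1–B2
Every bag has size at most 4, so the width is 4 − 1 = 3 and tw(G) ≤ 3. Conversely, {0, 1, 3, 4} is a clique of size 4, and the vertices of any clique must share a bag in every tree decomposition; so some bag has ≥ 4 vertices and tw(G) ≥ 3. The upper and lower bounds meet at 3, so that is the treewidth.

3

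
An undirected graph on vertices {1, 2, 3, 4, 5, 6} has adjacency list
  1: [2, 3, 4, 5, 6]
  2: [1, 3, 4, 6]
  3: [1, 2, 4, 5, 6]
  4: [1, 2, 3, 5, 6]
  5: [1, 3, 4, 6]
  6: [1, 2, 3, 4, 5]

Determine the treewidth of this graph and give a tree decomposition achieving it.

Each bag holds 5 vertices, so the decomposition has width 4, which upper-bounds the treewidth. Conversely, {1, 2, 3, 4, 6} is a clique of size 5, and the vertices of any clique must share a bag in every tree decomposition; so some bag has ≥ 5 vertices and tw(G) ≥ 4. Therefore the treewidth is 4.

Treewidth 4.
One optimal decomposition is:
Bags: B1 = {1, 3, 4, 5, 6}  B2 = {1, 2, 3, 4, 6}
Tree: B1–B2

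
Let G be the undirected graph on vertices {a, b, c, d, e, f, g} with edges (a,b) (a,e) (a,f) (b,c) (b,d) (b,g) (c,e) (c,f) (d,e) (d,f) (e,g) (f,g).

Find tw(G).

A width-3 tree decomposition is:
Bags: B1 = {b, d, e, f}  B2 = {b, e, f, g}  B3 = {a, b, e, f}  B4 = {b, c, e, f}
Tree: B1–B2, B2–B3, B3–B4
The largest bag has 4 vertices, giving width 3; this decomposition certifies tw(G) ≤ 3. For the lower bound: the 4 vertex sets {b,d}, {e,g}, {f}, {a} are disjoint, each induces a connected subgraph, and every pair is joined by at least one edge of G. Contracting each set to a single vertex therefore yields K_{4} as a minor, and since treewidth is minor-monotone, tw(G) ≥ tw(K_{4}) = 3. Hence tw(G) = 3 exactly.

3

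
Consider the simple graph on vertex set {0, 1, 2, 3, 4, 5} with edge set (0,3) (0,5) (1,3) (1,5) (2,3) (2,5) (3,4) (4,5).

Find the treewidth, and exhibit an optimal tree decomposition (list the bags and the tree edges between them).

Treewidth 2.
Bags: B1 = {2, 3, 5}  B2 = {3, 4, 5}  B3 = {0, 3, 5}  B4 = {1, 3, 5}
Tree: B1–B2, B2–B3, B3–B4

The largest bag has 3 vertices, giving width 2; this decomposition certifies tw(G) ≤ 2. Since 2–3–4–5–2 is a cycle in G, G is not acyclic. Forests are exactly the graphs of treewidth ≤ 1, so tw(G) ≥ 2. The upper and lower bounds meet at 2, so that is the treewidth.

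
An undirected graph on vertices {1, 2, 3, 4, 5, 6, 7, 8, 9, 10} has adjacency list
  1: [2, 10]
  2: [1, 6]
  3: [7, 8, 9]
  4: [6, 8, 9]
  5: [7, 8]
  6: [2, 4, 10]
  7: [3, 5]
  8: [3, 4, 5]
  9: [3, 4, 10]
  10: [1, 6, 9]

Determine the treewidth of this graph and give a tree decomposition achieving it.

Treewidth 2.
One such decomposition:
Bags: B1 = {5, 7, 8}  B2 = {3, 7, 8}  B3 = {3, 4, 8}  B4 = {3, 4, 9}  B5 = {4, 6, 9}  B6 = {6, 9, 10}  B7 = {2, 6, 10}  B8 = {1, 2, 10}
Tree: B1–B2, B2–B3, B3–B4, B4–B5, B5–B6, B6–B7, B7–B8

Each bag holds 3 vertices, so the decomposition has width 2, which upper-bounds the treewidth. For the lower bound, G contains the cycle 5–7–3–8–5, so G is not a forest; only forests have treewidth ≤ 1, hence tw(G) ≥ 2. The upper and lower bounds meet at 2, so that is the treewidth.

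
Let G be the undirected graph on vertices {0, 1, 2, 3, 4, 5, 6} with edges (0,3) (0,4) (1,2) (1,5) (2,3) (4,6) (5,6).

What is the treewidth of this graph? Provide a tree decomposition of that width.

Every bag has size at most 3, so the width is 3 − 1 = 2 and tw(G) ≤ 2. Since 2–1–5–6–4–0–3–2 is a cycle in G, G is not acyclic. Forests are exactly the graphs of treewidth ≤ 1, so tw(G) ≥ 2. Therefore the treewidth is 2.

Treewidth 2.
One such decomposition:
Bags: B1 = {1, 2, 5}  B2 = {2, 5, 6}  B3 = {2, 4, 6}  B4 = {0, 2, 4}  B5 = {0, 2, 3}
Tree: B1–B2, B2–B3, B3–B4, B4–B5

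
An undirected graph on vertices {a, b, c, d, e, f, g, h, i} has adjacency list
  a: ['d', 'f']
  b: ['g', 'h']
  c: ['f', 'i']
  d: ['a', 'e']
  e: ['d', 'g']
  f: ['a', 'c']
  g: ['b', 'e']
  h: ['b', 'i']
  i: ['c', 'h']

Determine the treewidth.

A width-2 tree decomposition is:
Bags: B1 = {b, e, g}  B2 = {b, d, e}  B3 = {a, b, d}  B4 = {a, b, f}  B5 = {b, c, f}  B6 = {b, c, i}  B7 = {b, h, i}
Tree: B1–B2, B2–B3, B3–B4, B4–B5, B5–B6, B6–B7
The largest bag has 3 vertices, giving width 2; this decomposition certifies tw(G) ≤ 2. Since b–g–e–d–a–f–c–i–h–b is a cycle in G, G is not acyclic. Forests are exactly the graphs of treewidth ≤ 1, so tw(G) ≥ 2. Combining the bounds, tw(G) = 2.

2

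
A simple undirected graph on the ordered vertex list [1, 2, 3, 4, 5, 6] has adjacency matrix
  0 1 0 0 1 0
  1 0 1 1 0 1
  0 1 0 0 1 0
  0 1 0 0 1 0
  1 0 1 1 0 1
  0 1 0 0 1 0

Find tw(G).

2

A width-2 tree decomposition is:
Bags: B1 = {2, 4, 5}  B2 = {1, 2, 5}  B3 = {2, 3, 5}  B4 = {2, 5, 6}
Tree: B1–B2, B2–B3, B3–B4
The largest bag has 3 vertices, giving width 2; this decomposition certifies tw(G) ≤ 2. For the lower bound, G contains the cycle 5–4–2–1–5, so G is not a forest; only forests have treewidth ≤ 1, hence tw(G) ≥ 2. Hence tw(G) = 2 exactly.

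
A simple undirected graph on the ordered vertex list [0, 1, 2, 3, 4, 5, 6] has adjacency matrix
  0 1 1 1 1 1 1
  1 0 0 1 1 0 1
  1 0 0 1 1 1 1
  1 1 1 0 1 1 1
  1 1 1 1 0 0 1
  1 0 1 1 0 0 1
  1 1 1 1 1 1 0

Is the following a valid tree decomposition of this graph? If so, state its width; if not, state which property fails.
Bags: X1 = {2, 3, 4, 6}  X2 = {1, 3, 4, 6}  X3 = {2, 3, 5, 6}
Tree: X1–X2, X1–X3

A tree decomposition must satisfy three properties: every vertex lies in some bag; for every edge, both endpoints lie together in some bag; and for every vertex, the bags containing it form a connected subtree. Here vertex 0 appears in no bag, so the decomposition is invalid.

No — vertex 0 appears in no bag.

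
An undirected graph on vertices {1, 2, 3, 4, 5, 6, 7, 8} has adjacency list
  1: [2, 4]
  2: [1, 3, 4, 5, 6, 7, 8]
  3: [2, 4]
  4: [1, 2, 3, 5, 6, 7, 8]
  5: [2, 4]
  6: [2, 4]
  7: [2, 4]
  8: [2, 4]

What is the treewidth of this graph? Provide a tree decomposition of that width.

The largest bag has 3 vertices, giving width 2; this decomposition certifies tw(G) ≤ 2. On the other hand G contains the 3-clique {1, 2, 4}. A clique must lie in a single bag of any decomposition, so no decomposition can have width below 2. The upper and lower bounds meet at 2, so that is the treewidth.

Treewidth 2.
One such decomposition:
Bags: B1 = {2, 3, 4}  B2 = {2, 4, 5}  B3 = {2, 4, 7}  B4 = {2, 4, 8}  B5 = {2, 4, 6}  B6 = {1, 2, 4}
Tree: B1–B2, B2–B3, B3–B4, B4–B5, B4–B6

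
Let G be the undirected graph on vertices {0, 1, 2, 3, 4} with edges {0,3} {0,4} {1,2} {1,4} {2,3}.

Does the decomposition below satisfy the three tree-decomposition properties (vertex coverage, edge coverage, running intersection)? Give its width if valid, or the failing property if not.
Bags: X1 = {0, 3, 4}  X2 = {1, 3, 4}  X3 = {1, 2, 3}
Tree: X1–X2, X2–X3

Yes; width 2.

Checking the three conditions: (i) the bags cover all of {0, 1, 2, 3, 4}; (ii) for each edge, some bag contains both endpoints; (iii) the bags containing any fixed vertex form a subtree. All hold, so the decomposition is valid with width 3 − 1 = 2.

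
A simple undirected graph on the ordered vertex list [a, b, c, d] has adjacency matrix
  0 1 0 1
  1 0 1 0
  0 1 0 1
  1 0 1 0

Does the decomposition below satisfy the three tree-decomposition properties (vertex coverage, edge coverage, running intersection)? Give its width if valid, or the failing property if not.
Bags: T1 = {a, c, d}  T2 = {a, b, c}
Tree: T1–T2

Yes; width 2.

Vertex coverage: the bags together contain {a, b, c, d}, the full vertex set. Edge coverage: each edge of G has both endpoints in at least one bag. Running intersection: for every vertex, the bags containing it form a connected subtree. All three properties hold, so this is a valid tree decomposition of width max|bag| − 1 = 2, and hence tw(G) ≤ 2.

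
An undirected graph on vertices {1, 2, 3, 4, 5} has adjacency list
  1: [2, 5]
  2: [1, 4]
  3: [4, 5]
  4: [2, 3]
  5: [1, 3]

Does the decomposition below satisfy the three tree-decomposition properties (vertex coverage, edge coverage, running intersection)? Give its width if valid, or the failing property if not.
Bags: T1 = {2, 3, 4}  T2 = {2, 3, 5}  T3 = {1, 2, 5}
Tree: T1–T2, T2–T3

Yes; width 2.

Checking the three conditions: (i) the bags cover all of {1, 2, 3, 4, 5}; (ii) for each edge, some bag contains both endpoints; (iii) the bags containing any fixed vertex form a subtree. All hold, so the decomposition is valid with width 3 − 1 = 2.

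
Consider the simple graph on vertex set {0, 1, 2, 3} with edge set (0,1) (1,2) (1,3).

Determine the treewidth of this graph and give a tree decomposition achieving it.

Each bag holds 2 vertices, so the decomposition has width 1, which upper-bounds the treewidth. G has an edge, so its treewidth is at least 1. Hence tw(G) = 1 exactly.

Treewidth 1.
One such decomposition:
Bags: B1 = {1, 3}  B2 = {1, 2}  B3 = {0, 1}
Tree: B1–B2, B1–B3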